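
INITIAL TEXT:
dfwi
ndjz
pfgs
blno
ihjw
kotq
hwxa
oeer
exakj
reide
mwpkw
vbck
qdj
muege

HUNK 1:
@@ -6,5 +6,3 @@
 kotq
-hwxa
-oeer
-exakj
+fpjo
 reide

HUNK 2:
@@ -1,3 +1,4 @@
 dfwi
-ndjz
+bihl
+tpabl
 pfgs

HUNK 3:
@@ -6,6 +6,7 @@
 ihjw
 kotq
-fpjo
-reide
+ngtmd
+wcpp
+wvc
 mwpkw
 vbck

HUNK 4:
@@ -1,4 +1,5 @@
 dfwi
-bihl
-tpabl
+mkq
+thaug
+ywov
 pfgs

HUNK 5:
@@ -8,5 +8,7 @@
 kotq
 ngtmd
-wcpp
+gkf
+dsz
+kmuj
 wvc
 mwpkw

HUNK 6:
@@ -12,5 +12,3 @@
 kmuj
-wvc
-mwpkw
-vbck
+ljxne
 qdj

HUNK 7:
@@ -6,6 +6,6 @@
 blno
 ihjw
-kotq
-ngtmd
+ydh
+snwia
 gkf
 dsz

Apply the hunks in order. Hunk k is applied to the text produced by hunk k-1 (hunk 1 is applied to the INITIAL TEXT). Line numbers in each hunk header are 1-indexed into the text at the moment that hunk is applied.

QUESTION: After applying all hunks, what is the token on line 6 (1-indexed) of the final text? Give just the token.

Hunk 1: at line 6 remove [hwxa,oeer,exakj] add [fpjo] -> 12 lines: dfwi ndjz pfgs blno ihjw kotq fpjo reide mwpkw vbck qdj muege
Hunk 2: at line 1 remove [ndjz] add [bihl,tpabl] -> 13 lines: dfwi bihl tpabl pfgs blno ihjw kotq fpjo reide mwpkw vbck qdj muege
Hunk 3: at line 6 remove [fpjo,reide] add [ngtmd,wcpp,wvc] -> 14 lines: dfwi bihl tpabl pfgs blno ihjw kotq ngtmd wcpp wvc mwpkw vbck qdj muege
Hunk 4: at line 1 remove [bihl,tpabl] add [mkq,thaug,ywov] -> 15 lines: dfwi mkq thaug ywov pfgs blno ihjw kotq ngtmd wcpp wvc mwpkw vbck qdj muege
Hunk 5: at line 8 remove [wcpp] add [gkf,dsz,kmuj] -> 17 lines: dfwi mkq thaug ywov pfgs blno ihjw kotq ngtmd gkf dsz kmuj wvc mwpkw vbck qdj muege
Hunk 6: at line 12 remove [wvc,mwpkw,vbck] add [ljxne] -> 15 lines: dfwi mkq thaug ywov pfgs blno ihjw kotq ngtmd gkf dsz kmuj ljxne qdj muege
Hunk 7: at line 6 remove [kotq,ngtmd] add [ydh,snwia] -> 15 lines: dfwi mkq thaug ywov pfgs blno ihjw ydh snwia gkf dsz kmuj ljxne qdj muege
Final line 6: blno

Answer: blno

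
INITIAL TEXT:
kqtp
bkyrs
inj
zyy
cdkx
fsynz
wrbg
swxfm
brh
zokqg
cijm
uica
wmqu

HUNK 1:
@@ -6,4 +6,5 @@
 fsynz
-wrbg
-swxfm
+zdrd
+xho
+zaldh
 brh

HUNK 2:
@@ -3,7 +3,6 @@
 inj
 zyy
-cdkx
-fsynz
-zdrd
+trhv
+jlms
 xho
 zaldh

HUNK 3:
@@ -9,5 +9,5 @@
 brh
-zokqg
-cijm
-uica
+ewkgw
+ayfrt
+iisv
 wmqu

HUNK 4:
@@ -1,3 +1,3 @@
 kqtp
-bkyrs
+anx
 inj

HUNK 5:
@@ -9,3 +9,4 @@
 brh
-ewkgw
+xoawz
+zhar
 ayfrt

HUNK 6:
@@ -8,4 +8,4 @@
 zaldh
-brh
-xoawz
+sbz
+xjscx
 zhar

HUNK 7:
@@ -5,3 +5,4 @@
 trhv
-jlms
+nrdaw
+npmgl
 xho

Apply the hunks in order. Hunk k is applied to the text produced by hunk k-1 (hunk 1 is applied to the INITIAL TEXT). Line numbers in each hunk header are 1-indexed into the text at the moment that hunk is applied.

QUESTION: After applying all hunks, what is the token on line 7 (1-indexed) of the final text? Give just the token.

Hunk 1: at line 6 remove [wrbg,swxfm] add [zdrd,xho,zaldh] -> 14 lines: kqtp bkyrs inj zyy cdkx fsynz zdrd xho zaldh brh zokqg cijm uica wmqu
Hunk 2: at line 3 remove [cdkx,fsynz,zdrd] add [trhv,jlms] -> 13 lines: kqtp bkyrs inj zyy trhv jlms xho zaldh brh zokqg cijm uica wmqu
Hunk 3: at line 9 remove [zokqg,cijm,uica] add [ewkgw,ayfrt,iisv] -> 13 lines: kqtp bkyrs inj zyy trhv jlms xho zaldh brh ewkgw ayfrt iisv wmqu
Hunk 4: at line 1 remove [bkyrs] add [anx] -> 13 lines: kqtp anx inj zyy trhv jlms xho zaldh brh ewkgw ayfrt iisv wmqu
Hunk 5: at line 9 remove [ewkgw] add [xoawz,zhar] -> 14 lines: kqtp anx inj zyy trhv jlms xho zaldh brh xoawz zhar ayfrt iisv wmqu
Hunk 6: at line 8 remove [brh,xoawz] add [sbz,xjscx] -> 14 lines: kqtp anx inj zyy trhv jlms xho zaldh sbz xjscx zhar ayfrt iisv wmqu
Hunk 7: at line 5 remove [jlms] add [nrdaw,npmgl] -> 15 lines: kqtp anx inj zyy trhv nrdaw npmgl xho zaldh sbz xjscx zhar ayfrt iisv wmqu
Final line 7: npmgl

Answer: npmgl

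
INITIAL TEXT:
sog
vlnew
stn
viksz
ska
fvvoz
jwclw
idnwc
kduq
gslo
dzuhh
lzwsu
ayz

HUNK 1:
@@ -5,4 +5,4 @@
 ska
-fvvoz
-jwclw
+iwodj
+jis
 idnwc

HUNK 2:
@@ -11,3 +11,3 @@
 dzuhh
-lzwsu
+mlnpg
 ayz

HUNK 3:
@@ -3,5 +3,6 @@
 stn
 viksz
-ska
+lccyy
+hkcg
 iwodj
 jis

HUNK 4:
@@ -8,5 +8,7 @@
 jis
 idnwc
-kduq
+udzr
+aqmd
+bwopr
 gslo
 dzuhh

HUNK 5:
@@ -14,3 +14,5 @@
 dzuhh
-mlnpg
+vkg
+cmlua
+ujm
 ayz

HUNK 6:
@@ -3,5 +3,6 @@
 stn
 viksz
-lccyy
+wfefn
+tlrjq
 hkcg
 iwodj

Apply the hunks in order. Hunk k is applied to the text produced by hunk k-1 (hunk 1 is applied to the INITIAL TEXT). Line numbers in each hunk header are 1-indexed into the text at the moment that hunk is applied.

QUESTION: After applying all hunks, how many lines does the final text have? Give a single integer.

Answer: 19

Derivation:
Hunk 1: at line 5 remove [fvvoz,jwclw] add [iwodj,jis] -> 13 lines: sog vlnew stn viksz ska iwodj jis idnwc kduq gslo dzuhh lzwsu ayz
Hunk 2: at line 11 remove [lzwsu] add [mlnpg] -> 13 lines: sog vlnew stn viksz ska iwodj jis idnwc kduq gslo dzuhh mlnpg ayz
Hunk 3: at line 3 remove [ska] add [lccyy,hkcg] -> 14 lines: sog vlnew stn viksz lccyy hkcg iwodj jis idnwc kduq gslo dzuhh mlnpg ayz
Hunk 4: at line 8 remove [kduq] add [udzr,aqmd,bwopr] -> 16 lines: sog vlnew stn viksz lccyy hkcg iwodj jis idnwc udzr aqmd bwopr gslo dzuhh mlnpg ayz
Hunk 5: at line 14 remove [mlnpg] add [vkg,cmlua,ujm] -> 18 lines: sog vlnew stn viksz lccyy hkcg iwodj jis idnwc udzr aqmd bwopr gslo dzuhh vkg cmlua ujm ayz
Hunk 6: at line 3 remove [lccyy] add [wfefn,tlrjq] -> 19 lines: sog vlnew stn viksz wfefn tlrjq hkcg iwodj jis idnwc udzr aqmd bwopr gslo dzuhh vkg cmlua ujm ayz
Final line count: 19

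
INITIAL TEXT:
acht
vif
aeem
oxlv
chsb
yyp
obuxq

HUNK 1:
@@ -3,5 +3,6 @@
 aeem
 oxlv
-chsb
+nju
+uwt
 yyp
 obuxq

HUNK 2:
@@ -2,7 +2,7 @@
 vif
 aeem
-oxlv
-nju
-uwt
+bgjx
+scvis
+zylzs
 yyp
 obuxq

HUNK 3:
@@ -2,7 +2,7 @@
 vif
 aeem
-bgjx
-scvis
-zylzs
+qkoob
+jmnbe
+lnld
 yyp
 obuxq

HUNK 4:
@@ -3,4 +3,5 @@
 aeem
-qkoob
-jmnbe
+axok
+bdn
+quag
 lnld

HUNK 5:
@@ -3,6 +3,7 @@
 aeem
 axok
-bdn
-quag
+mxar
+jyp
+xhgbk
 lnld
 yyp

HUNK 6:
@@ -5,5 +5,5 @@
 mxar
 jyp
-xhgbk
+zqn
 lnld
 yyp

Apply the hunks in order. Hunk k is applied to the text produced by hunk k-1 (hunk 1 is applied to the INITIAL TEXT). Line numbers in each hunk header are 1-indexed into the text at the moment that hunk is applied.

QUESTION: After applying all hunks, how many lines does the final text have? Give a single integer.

Hunk 1: at line 3 remove [chsb] add [nju,uwt] -> 8 lines: acht vif aeem oxlv nju uwt yyp obuxq
Hunk 2: at line 2 remove [oxlv,nju,uwt] add [bgjx,scvis,zylzs] -> 8 lines: acht vif aeem bgjx scvis zylzs yyp obuxq
Hunk 3: at line 2 remove [bgjx,scvis,zylzs] add [qkoob,jmnbe,lnld] -> 8 lines: acht vif aeem qkoob jmnbe lnld yyp obuxq
Hunk 4: at line 3 remove [qkoob,jmnbe] add [axok,bdn,quag] -> 9 lines: acht vif aeem axok bdn quag lnld yyp obuxq
Hunk 5: at line 3 remove [bdn,quag] add [mxar,jyp,xhgbk] -> 10 lines: acht vif aeem axok mxar jyp xhgbk lnld yyp obuxq
Hunk 6: at line 5 remove [xhgbk] add [zqn] -> 10 lines: acht vif aeem axok mxar jyp zqn lnld yyp obuxq
Final line count: 10

Answer: 10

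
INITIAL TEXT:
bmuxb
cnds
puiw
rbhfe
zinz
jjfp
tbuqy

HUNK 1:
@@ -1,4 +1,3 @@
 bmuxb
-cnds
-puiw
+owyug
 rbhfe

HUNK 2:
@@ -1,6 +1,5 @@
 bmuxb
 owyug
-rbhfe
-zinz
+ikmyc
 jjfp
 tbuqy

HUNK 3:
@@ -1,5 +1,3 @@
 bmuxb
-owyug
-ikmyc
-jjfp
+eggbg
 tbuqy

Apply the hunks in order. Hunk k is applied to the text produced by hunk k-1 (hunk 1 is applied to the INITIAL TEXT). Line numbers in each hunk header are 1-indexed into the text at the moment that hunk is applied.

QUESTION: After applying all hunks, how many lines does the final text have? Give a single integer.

Hunk 1: at line 1 remove [cnds,puiw] add [owyug] -> 6 lines: bmuxb owyug rbhfe zinz jjfp tbuqy
Hunk 2: at line 1 remove [rbhfe,zinz] add [ikmyc] -> 5 lines: bmuxb owyug ikmyc jjfp tbuqy
Hunk 3: at line 1 remove [owyug,ikmyc,jjfp] add [eggbg] -> 3 lines: bmuxb eggbg tbuqy
Final line count: 3

Answer: 3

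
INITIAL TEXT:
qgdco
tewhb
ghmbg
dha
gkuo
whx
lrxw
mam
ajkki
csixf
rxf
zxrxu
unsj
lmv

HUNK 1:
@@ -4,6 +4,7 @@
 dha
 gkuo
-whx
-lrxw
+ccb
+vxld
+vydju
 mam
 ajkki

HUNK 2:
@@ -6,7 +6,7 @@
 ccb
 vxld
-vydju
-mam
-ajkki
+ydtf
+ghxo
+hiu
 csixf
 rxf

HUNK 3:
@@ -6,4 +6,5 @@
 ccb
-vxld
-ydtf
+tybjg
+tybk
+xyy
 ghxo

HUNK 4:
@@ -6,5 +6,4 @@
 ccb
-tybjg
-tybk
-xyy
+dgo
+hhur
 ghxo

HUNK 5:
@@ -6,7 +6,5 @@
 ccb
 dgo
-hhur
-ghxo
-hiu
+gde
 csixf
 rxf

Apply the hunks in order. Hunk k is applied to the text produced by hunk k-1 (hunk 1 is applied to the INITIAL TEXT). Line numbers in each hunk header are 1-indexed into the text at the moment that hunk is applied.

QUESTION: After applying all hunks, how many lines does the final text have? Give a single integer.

Hunk 1: at line 4 remove [whx,lrxw] add [ccb,vxld,vydju] -> 15 lines: qgdco tewhb ghmbg dha gkuo ccb vxld vydju mam ajkki csixf rxf zxrxu unsj lmv
Hunk 2: at line 6 remove [vydju,mam,ajkki] add [ydtf,ghxo,hiu] -> 15 lines: qgdco tewhb ghmbg dha gkuo ccb vxld ydtf ghxo hiu csixf rxf zxrxu unsj lmv
Hunk 3: at line 6 remove [vxld,ydtf] add [tybjg,tybk,xyy] -> 16 lines: qgdco tewhb ghmbg dha gkuo ccb tybjg tybk xyy ghxo hiu csixf rxf zxrxu unsj lmv
Hunk 4: at line 6 remove [tybjg,tybk,xyy] add [dgo,hhur] -> 15 lines: qgdco tewhb ghmbg dha gkuo ccb dgo hhur ghxo hiu csixf rxf zxrxu unsj lmv
Hunk 5: at line 6 remove [hhur,ghxo,hiu] add [gde] -> 13 lines: qgdco tewhb ghmbg dha gkuo ccb dgo gde csixf rxf zxrxu unsj lmv
Final line count: 13

Answer: 13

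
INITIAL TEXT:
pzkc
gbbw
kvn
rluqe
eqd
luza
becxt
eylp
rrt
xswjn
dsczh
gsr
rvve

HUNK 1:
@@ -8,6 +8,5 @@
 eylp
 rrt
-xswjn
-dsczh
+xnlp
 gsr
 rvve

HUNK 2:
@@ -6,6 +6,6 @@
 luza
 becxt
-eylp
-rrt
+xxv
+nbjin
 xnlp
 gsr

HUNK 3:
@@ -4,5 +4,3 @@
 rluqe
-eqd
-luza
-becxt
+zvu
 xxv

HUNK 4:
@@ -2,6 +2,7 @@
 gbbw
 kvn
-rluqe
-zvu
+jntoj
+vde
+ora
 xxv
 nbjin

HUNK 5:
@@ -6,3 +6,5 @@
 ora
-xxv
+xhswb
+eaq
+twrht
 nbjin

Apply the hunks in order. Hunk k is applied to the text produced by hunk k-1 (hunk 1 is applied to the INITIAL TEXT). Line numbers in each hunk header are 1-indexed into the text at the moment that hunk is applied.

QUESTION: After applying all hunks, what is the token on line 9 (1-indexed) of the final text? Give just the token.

Hunk 1: at line 8 remove [xswjn,dsczh] add [xnlp] -> 12 lines: pzkc gbbw kvn rluqe eqd luza becxt eylp rrt xnlp gsr rvve
Hunk 2: at line 6 remove [eylp,rrt] add [xxv,nbjin] -> 12 lines: pzkc gbbw kvn rluqe eqd luza becxt xxv nbjin xnlp gsr rvve
Hunk 3: at line 4 remove [eqd,luza,becxt] add [zvu] -> 10 lines: pzkc gbbw kvn rluqe zvu xxv nbjin xnlp gsr rvve
Hunk 4: at line 2 remove [rluqe,zvu] add [jntoj,vde,ora] -> 11 lines: pzkc gbbw kvn jntoj vde ora xxv nbjin xnlp gsr rvve
Hunk 5: at line 6 remove [xxv] add [xhswb,eaq,twrht] -> 13 lines: pzkc gbbw kvn jntoj vde ora xhswb eaq twrht nbjin xnlp gsr rvve
Final line 9: twrht

Answer: twrht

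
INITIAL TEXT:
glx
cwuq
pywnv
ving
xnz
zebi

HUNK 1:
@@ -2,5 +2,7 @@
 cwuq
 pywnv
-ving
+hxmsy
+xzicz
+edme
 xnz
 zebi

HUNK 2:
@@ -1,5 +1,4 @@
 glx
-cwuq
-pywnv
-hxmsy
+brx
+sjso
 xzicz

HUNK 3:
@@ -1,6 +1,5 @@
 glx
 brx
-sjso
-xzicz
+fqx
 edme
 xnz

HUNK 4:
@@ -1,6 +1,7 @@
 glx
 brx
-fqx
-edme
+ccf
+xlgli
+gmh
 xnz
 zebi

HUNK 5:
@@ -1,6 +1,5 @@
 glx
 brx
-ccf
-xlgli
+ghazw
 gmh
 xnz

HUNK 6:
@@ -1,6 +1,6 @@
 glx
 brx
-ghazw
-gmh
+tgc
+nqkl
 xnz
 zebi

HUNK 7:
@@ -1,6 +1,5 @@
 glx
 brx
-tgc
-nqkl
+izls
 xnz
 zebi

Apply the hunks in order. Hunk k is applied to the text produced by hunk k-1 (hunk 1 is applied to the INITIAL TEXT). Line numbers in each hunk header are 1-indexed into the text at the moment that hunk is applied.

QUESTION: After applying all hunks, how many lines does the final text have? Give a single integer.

Hunk 1: at line 2 remove [ving] add [hxmsy,xzicz,edme] -> 8 lines: glx cwuq pywnv hxmsy xzicz edme xnz zebi
Hunk 2: at line 1 remove [cwuq,pywnv,hxmsy] add [brx,sjso] -> 7 lines: glx brx sjso xzicz edme xnz zebi
Hunk 3: at line 1 remove [sjso,xzicz] add [fqx] -> 6 lines: glx brx fqx edme xnz zebi
Hunk 4: at line 1 remove [fqx,edme] add [ccf,xlgli,gmh] -> 7 lines: glx brx ccf xlgli gmh xnz zebi
Hunk 5: at line 1 remove [ccf,xlgli] add [ghazw] -> 6 lines: glx brx ghazw gmh xnz zebi
Hunk 6: at line 1 remove [ghazw,gmh] add [tgc,nqkl] -> 6 lines: glx brx tgc nqkl xnz zebi
Hunk 7: at line 1 remove [tgc,nqkl] add [izls] -> 5 lines: glx brx izls xnz zebi
Final line count: 5

Answer: 5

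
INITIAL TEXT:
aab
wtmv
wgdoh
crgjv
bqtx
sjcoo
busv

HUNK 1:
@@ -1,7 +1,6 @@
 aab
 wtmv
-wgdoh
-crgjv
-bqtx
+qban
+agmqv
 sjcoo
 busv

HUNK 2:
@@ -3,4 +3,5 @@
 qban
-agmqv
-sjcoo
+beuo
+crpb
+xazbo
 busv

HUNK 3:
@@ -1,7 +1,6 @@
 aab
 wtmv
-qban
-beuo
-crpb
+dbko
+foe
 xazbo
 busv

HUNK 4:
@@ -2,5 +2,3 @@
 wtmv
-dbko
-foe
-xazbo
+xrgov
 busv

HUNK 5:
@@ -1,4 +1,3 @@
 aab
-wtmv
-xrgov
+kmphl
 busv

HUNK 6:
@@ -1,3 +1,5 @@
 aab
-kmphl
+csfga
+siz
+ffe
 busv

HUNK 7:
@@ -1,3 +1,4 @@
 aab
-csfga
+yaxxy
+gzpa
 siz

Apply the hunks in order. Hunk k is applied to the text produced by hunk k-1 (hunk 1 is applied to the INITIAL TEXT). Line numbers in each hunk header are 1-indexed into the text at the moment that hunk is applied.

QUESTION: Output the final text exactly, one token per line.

Answer: aab
yaxxy
gzpa
siz
ffe
busv

Derivation:
Hunk 1: at line 1 remove [wgdoh,crgjv,bqtx] add [qban,agmqv] -> 6 lines: aab wtmv qban agmqv sjcoo busv
Hunk 2: at line 3 remove [agmqv,sjcoo] add [beuo,crpb,xazbo] -> 7 lines: aab wtmv qban beuo crpb xazbo busv
Hunk 3: at line 1 remove [qban,beuo,crpb] add [dbko,foe] -> 6 lines: aab wtmv dbko foe xazbo busv
Hunk 4: at line 2 remove [dbko,foe,xazbo] add [xrgov] -> 4 lines: aab wtmv xrgov busv
Hunk 5: at line 1 remove [wtmv,xrgov] add [kmphl] -> 3 lines: aab kmphl busv
Hunk 6: at line 1 remove [kmphl] add [csfga,siz,ffe] -> 5 lines: aab csfga siz ffe busv
Hunk 7: at line 1 remove [csfga] add [yaxxy,gzpa] -> 6 lines: aab yaxxy gzpa siz ffe busv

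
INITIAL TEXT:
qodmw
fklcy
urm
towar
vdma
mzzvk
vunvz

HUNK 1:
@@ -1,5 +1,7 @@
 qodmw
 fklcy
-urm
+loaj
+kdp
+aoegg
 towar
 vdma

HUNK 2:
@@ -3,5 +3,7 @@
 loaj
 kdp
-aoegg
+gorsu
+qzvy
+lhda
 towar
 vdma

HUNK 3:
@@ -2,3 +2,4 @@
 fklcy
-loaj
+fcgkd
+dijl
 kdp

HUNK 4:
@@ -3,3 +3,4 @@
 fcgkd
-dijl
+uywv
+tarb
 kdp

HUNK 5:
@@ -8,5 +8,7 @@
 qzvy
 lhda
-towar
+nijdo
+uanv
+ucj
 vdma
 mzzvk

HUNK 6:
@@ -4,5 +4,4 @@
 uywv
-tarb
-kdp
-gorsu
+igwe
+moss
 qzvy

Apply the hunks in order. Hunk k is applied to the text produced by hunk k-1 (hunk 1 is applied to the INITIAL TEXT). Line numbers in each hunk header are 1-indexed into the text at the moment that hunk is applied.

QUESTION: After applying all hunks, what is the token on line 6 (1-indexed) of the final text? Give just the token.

Answer: moss

Derivation:
Hunk 1: at line 1 remove [urm] add [loaj,kdp,aoegg] -> 9 lines: qodmw fklcy loaj kdp aoegg towar vdma mzzvk vunvz
Hunk 2: at line 3 remove [aoegg] add [gorsu,qzvy,lhda] -> 11 lines: qodmw fklcy loaj kdp gorsu qzvy lhda towar vdma mzzvk vunvz
Hunk 3: at line 2 remove [loaj] add [fcgkd,dijl] -> 12 lines: qodmw fklcy fcgkd dijl kdp gorsu qzvy lhda towar vdma mzzvk vunvz
Hunk 4: at line 3 remove [dijl] add [uywv,tarb] -> 13 lines: qodmw fklcy fcgkd uywv tarb kdp gorsu qzvy lhda towar vdma mzzvk vunvz
Hunk 5: at line 8 remove [towar] add [nijdo,uanv,ucj] -> 15 lines: qodmw fklcy fcgkd uywv tarb kdp gorsu qzvy lhda nijdo uanv ucj vdma mzzvk vunvz
Hunk 6: at line 4 remove [tarb,kdp,gorsu] add [igwe,moss] -> 14 lines: qodmw fklcy fcgkd uywv igwe moss qzvy lhda nijdo uanv ucj vdma mzzvk vunvz
Final line 6: moss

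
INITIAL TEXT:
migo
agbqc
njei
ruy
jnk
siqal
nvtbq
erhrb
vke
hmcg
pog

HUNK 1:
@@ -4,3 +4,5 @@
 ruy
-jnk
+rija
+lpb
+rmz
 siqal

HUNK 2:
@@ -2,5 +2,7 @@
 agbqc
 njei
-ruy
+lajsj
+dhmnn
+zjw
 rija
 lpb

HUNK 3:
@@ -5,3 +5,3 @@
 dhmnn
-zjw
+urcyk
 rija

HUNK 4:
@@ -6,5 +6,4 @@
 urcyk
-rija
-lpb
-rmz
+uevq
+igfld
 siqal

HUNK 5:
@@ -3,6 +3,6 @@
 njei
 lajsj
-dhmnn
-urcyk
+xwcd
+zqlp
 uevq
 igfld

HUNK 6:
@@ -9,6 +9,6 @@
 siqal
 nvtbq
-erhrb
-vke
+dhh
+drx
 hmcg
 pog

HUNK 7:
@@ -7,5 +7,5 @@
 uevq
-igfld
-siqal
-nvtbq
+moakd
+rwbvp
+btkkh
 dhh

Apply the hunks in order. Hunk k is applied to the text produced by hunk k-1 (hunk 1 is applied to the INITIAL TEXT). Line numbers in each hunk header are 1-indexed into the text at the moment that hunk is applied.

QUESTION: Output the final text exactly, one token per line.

Hunk 1: at line 4 remove [jnk] add [rija,lpb,rmz] -> 13 lines: migo agbqc njei ruy rija lpb rmz siqal nvtbq erhrb vke hmcg pog
Hunk 2: at line 2 remove [ruy] add [lajsj,dhmnn,zjw] -> 15 lines: migo agbqc njei lajsj dhmnn zjw rija lpb rmz siqal nvtbq erhrb vke hmcg pog
Hunk 3: at line 5 remove [zjw] add [urcyk] -> 15 lines: migo agbqc njei lajsj dhmnn urcyk rija lpb rmz siqal nvtbq erhrb vke hmcg pog
Hunk 4: at line 6 remove [rija,lpb,rmz] add [uevq,igfld] -> 14 lines: migo agbqc njei lajsj dhmnn urcyk uevq igfld siqal nvtbq erhrb vke hmcg pog
Hunk 5: at line 3 remove [dhmnn,urcyk] add [xwcd,zqlp] -> 14 lines: migo agbqc njei lajsj xwcd zqlp uevq igfld siqal nvtbq erhrb vke hmcg pog
Hunk 6: at line 9 remove [erhrb,vke] add [dhh,drx] -> 14 lines: migo agbqc njei lajsj xwcd zqlp uevq igfld siqal nvtbq dhh drx hmcg pog
Hunk 7: at line 7 remove [igfld,siqal,nvtbq] add [moakd,rwbvp,btkkh] -> 14 lines: migo agbqc njei lajsj xwcd zqlp uevq moakd rwbvp btkkh dhh drx hmcg pog

Answer: migo
agbqc
njei
lajsj
xwcd
zqlp
uevq
moakd
rwbvp
btkkh
dhh
drx
hmcg
pog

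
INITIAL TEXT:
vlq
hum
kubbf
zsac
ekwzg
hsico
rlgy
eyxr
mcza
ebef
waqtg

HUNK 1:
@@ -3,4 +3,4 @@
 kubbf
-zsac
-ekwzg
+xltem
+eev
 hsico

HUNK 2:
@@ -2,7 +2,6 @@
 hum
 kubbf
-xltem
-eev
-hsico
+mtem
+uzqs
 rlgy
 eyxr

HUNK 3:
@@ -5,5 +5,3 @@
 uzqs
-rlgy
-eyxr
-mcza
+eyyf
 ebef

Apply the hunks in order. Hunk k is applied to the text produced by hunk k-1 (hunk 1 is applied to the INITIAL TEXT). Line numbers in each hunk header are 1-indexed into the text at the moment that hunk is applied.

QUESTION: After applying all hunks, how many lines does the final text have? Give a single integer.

Hunk 1: at line 3 remove [zsac,ekwzg] add [xltem,eev] -> 11 lines: vlq hum kubbf xltem eev hsico rlgy eyxr mcza ebef waqtg
Hunk 2: at line 2 remove [xltem,eev,hsico] add [mtem,uzqs] -> 10 lines: vlq hum kubbf mtem uzqs rlgy eyxr mcza ebef waqtg
Hunk 3: at line 5 remove [rlgy,eyxr,mcza] add [eyyf] -> 8 lines: vlq hum kubbf mtem uzqs eyyf ebef waqtg
Final line count: 8

Answer: 8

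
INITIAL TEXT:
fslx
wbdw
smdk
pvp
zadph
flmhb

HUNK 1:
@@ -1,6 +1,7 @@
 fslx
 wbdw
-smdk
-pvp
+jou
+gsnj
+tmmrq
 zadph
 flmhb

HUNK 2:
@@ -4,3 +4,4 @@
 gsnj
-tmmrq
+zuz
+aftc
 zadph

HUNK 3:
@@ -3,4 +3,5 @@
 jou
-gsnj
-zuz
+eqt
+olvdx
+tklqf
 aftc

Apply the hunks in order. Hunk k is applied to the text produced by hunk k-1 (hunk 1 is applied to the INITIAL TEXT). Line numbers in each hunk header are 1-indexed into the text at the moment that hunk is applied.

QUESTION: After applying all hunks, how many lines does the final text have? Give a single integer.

Answer: 9

Derivation:
Hunk 1: at line 1 remove [smdk,pvp] add [jou,gsnj,tmmrq] -> 7 lines: fslx wbdw jou gsnj tmmrq zadph flmhb
Hunk 2: at line 4 remove [tmmrq] add [zuz,aftc] -> 8 lines: fslx wbdw jou gsnj zuz aftc zadph flmhb
Hunk 3: at line 3 remove [gsnj,zuz] add [eqt,olvdx,tklqf] -> 9 lines: fslx wbdw jou eqt olvdx tklqf aftc zadph flmhb
Final line count: 9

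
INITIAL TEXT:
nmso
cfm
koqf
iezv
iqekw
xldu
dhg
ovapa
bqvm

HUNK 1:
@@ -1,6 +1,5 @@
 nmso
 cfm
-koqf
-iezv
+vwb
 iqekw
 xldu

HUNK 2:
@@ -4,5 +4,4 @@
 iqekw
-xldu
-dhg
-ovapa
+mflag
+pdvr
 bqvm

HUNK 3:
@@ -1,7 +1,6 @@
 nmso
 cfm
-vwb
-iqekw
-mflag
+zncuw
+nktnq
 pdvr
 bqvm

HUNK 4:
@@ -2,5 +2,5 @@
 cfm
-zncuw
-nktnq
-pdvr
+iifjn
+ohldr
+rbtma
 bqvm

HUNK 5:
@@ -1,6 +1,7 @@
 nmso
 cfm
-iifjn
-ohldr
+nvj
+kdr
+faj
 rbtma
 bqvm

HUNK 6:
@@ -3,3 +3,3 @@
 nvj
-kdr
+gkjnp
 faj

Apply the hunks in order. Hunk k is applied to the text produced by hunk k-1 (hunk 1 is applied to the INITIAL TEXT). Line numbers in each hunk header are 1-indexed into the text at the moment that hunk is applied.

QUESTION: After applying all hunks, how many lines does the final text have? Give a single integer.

Hunk 1: at line 1 remove [koqf,iezv] add [vwb] -> 8 lines: nmso cfm vwb iqekw xldu dhg ovapa bqvm
Hunk 2: at line 4 remove [xldu,dhg,ovapa] add [mflag,pdvr] -> 7 lines: nmso cfm vwb iqekw mflag pdvr bqvm
Hunk 3: at line 1 remove [vwb,iqekw,mflag] add [zncuw,nktnq] -> 6 lines: nmso cfm zncuw nktnq pdvr bqvm
Hunk 4: at line 2 remove [zncuw,nktnq,pdvr] add [iifjn,ohldr,rbtma] -> 6 lines: nmso cfm iifjn ohldr rbtma bqvm
Hunk 5: at line 1 remove [iifjn,ohldr] add [nvj,kdr,faj] -> 7 lines: nmso cfm nvj kdr faj rbtma bqvm
Hunk 6: at line 3 remove [kdr] add [gkjnp] -> 7 lines: nmso cfm nvj gkjnp faj rbtma bqvm
Final line count: 7

Answer: 7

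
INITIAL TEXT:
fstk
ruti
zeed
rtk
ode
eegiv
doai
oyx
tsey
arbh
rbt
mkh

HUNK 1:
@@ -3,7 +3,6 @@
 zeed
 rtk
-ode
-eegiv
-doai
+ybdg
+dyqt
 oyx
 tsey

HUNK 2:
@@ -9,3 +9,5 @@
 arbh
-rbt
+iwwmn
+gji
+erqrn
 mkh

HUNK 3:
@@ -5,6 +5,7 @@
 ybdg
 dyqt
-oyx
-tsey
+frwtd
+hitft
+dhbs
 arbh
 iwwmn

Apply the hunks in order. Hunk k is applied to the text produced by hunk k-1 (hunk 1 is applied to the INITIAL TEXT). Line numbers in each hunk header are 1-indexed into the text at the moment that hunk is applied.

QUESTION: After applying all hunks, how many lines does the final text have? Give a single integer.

Answer: 14

Derivation:
Hunk 1: at line 3 remove [ode,eegiv,doai] add [ybdg,dyqt] -> 11 lines: fstk ruti zeed rtk ybdg dyqt oyx tsey arbh rbt mkh
Hunk 2: at line 9 remove [rbt] add [iwwmn,gji,erqrn] -> 13 lines: fstk ruti zeed rtk ybdg dyqt oyx tsey arbh iwwmn gji erqrn mkh
Hunk 3: at line 5 remove [oyx,tsey] add [frwtd,hitft,dhbs] -> 14 lines: fstk ruti zeed rtk ybdg dyqt frwtd hitft dhbs arbh iwwmn gji erqrn mkh
Final line count: 14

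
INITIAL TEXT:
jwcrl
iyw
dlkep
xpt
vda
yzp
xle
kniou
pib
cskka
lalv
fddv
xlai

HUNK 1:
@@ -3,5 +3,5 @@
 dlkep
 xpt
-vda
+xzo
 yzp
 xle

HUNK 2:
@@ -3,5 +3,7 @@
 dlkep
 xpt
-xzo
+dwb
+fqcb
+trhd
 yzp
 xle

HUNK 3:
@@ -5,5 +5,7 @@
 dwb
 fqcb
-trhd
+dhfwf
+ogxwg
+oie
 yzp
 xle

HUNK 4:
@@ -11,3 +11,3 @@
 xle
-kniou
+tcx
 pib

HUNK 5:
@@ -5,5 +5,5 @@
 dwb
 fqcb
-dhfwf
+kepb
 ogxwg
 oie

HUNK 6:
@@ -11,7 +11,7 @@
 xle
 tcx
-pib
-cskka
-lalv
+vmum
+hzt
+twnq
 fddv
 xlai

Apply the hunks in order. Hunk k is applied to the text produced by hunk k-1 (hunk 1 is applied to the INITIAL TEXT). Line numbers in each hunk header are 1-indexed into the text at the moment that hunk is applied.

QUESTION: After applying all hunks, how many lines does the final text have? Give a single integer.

Answer: 17

Derivation:
Hunk 1: at line 3 remove [vda] add [xzo] -> 13 lines: jwcrl iyw dlkep xpt xzo yzp xle kniou pib cskka lalv fddv xlai
Hunk 2: at line 3 remove [xzo] add [dwb,fqcb,trhd] -> 15 lines: jwcrl iyw dlkep xpt dwb fqcb trhd yzp xle kniou pib cskka lalv fddv xlai
Hunk 3: at line 5 remove [trhd] add [dhfwf,ogxwg,oie] -> 17 lines: jwcrl iyw dlkep xpt dwb fqcb dhfwf ogxwg oie yzp xle kniou pib cskka lalv fddv xlai
Hunk 4: at line 11 remove [kniou] add [tcx] -> 17 lines: jwcrl iyw dlkep xpt dwb fqcb dhfwf ogxwg oie yzp xle tcx pib cskka lalv fddv xlai
Hunk 5: at line 5 remove [dhfwf] add [kepb] -> 17 lines: jwcrl iyw dlkep xpt dwb fqcb kepb ogxwg oie yzp xle tcx pib cskka lalv fddv xlai
Hunk 6: at line 11 remove [pib,cskka,lalv] add [vmum,hzt,twnq] -> 17 lines: jwcrl iyw dlkep xpt dwb fqcb kepb ogxwg oie yzp xle tcx vmum hzt twnq fddv xlai
Final line count: 17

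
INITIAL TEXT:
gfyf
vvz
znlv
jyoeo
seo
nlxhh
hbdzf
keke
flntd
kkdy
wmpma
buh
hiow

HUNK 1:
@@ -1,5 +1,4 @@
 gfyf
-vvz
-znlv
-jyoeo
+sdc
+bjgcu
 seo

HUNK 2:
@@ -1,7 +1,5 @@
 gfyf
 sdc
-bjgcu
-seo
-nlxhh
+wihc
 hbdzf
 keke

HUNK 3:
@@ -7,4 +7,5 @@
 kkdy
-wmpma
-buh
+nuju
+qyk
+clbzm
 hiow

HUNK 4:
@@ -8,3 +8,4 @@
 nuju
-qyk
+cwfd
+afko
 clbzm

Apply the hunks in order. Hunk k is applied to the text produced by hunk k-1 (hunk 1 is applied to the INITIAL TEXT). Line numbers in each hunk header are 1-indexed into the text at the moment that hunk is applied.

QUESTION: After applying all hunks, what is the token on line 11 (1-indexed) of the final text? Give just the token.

Hunk 1: at line 1 remove [vvz,znlv,jyoeo] add [sdc,bjgcu] -> 12 lines: gfyf sdc bjgcu seo nlxhh hbdzf keke flntd kkdy wmpma buh hiow
Hunk 2: at line 1 remove [bjgcu,seo,nlxhh] add [wihc] -> 10 lines: gfyf sdc wihc hbdzf keke flntd kkdy wmpma buh hiow
Hunk 3: at line 7 remove [wmpma,buh] add [nuju,qyk,clbzm] -> 11 lines: gfyf sdc wihc hbdzf keke flntd kkdy nuju qyk clbzm hiow
Hunk 4: at line 8 remove [qyk] add [cwfd,afko] -> 12 lines: gfyf sdc wihc hbdzf keke flntd kkdy nuju cwfd afko clbzm hiow
Final line 11: clbzm

Answer: clbzm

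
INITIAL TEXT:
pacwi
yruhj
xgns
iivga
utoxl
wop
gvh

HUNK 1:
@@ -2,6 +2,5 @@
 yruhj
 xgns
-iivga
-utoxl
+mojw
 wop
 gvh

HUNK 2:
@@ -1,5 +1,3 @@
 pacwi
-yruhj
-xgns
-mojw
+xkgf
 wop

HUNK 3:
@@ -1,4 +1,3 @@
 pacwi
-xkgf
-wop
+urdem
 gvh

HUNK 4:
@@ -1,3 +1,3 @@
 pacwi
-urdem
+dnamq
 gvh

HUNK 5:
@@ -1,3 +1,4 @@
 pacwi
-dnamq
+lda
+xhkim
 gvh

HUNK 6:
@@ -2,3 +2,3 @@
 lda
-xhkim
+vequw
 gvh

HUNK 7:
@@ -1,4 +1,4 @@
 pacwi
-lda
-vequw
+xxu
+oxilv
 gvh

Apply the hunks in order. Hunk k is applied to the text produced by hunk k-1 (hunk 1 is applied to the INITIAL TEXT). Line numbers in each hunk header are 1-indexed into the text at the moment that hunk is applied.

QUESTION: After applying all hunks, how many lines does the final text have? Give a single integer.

Hunk 1: at line 2 remove [iivga,utoxl] add [mojw] -> 6 lines: pacwi yruhj xgns mojw wop gvh
Hunk 2: at line 1 remove [yruhj,xgns,mojw] add [xkgf] -> 4 lines: pacwi xkgf wop gvh
Hunk 3: at line 1 remove [xkgf,wop] add [urdem] -> 3 lines: pacwi urdem gvh
Hunk 4: at line 1 remove [urdem] add [dnamq] -> 3 lines: pacwi dnamq gvh
Hunk 5: at line 1 remove [dnamq] add [lda,xhkim] -> 4 lines: pacwi lda xhkim gvh
Hunk 6: at line 2 remove [xhkim] add [vequw] -> 4 lines: pacwi lda vequw gvh
Hunk 7: at line 1 remove [lda,vequw] add [xxu,oxilv] -> 4 lines: pacwi xxu oxilv gvh
Final line count: 4

Answer: 4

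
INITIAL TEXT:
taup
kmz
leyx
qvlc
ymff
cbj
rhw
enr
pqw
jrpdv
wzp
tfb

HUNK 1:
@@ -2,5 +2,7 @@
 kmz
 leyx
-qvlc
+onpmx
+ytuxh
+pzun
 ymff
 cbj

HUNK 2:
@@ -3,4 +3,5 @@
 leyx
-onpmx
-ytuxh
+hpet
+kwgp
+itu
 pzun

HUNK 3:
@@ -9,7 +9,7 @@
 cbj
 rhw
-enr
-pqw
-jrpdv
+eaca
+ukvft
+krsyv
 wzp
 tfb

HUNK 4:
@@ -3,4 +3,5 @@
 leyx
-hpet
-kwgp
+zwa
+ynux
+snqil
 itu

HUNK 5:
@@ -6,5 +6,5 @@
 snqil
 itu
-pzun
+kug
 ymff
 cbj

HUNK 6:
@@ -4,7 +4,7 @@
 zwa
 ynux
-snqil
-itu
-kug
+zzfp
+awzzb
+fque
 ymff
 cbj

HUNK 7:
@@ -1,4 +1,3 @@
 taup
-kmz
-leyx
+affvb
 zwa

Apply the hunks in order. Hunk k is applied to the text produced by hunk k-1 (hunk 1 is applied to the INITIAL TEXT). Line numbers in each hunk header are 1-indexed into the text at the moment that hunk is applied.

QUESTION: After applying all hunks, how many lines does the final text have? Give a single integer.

Answer: 15

Derivation:
Hunk 1: at line 2 remove [qvlc] add [onpmx,ytuxh,pzun] -> 14 lines: taup kmz leyx onpmx ytuxh pzun ymff cbj rhw enr pqw jrpdv wzp tfb
Hunk 2: at line 3 remove [onpmx,ytuxh] add [hpet,kwgp,itu] -> 15 lines: taup kmz leyx hpet kwgp itu pzun ymff cbj rhw enr pqw jrpdv wzp tfb
Hunk 3: at line 9 remove [enr,pqw,jrpdv] add [eaca,ukvft,krsyv] -> 15 lines: taup kmz leyx hpet kwgp itu pzun ymff cbj rhw eaca ukvft krsyv wzp tfb
Hunk 4: at line 3 remove [hpet,kwgp] add [zwa,ynux,snqil] -> 16 lines: taup kmz leyx zwa ynux snqil itu pzun ymff cbj rhw eaca ukvft krsyv wzp tfb
Hunk 5: at line 6 remove [pzun] add [kug] -> 16 lines: taup kmz leyx zwa ynux snqil itu kug ymff cbj rhw eaca ukvft krsyv wzp tfb
Hunk 6: at line 4 remove [snqil,itu,kug] add [zzfp,awzzb,fque] -> 16 lines: taup kmz leyx zwa ynux zzfp awzzb fque ymff cbj rhw eaca ukvft krsyv wzp tfb
Hunk 7: at line 1 remove [kmz,leyx] add [affvb] -> 15 lines: taup affvb zwa ynux zzfp awzzb fque ymff cbj rhw eaca ukvft krsyv wzp tfb
Final line count: 15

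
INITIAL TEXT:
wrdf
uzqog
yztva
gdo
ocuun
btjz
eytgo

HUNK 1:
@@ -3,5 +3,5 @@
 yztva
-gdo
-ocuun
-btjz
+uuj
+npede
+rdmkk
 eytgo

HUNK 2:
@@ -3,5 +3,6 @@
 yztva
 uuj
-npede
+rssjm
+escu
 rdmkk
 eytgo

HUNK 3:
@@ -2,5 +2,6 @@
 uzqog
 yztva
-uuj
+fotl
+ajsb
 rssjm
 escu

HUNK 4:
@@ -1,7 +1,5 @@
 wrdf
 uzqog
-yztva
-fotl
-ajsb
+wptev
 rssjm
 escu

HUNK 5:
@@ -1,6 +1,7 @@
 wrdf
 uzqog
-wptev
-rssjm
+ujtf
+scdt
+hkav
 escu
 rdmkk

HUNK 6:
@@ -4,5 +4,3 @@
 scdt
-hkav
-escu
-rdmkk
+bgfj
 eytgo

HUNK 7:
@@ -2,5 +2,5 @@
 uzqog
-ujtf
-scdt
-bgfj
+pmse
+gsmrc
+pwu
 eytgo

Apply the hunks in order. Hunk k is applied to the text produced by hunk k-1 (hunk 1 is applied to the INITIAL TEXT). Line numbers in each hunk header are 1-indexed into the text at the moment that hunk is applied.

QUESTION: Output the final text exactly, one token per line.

Hunk 1: at line 3 remove [gdo,ocuun,btjz] add [uuj,npede,rdmkk] -> 7 lines: wrdf uzqog yztva uuj npede rdmkk eytgo
Hunk 2: at line 3 remove [npede] add [rssjm,escu] -> 8 lines: wrdf uzqog yztva uuj rssjm escu rdmkk eytgo
Hunk 3: at line 2 remove [uuj] add [fotl,ajsb] -> 9 lines: wrdf uzqog yztva fotl ajsb rssjm escu rdmkk eytgo
Hunk 4: at line 1 remove [yztva,fotl,ajsb] add [wptev] -> 7 lines: wrdf uzqog wptev rssjm escu rdmkk eytgo
Hunk 5: at line 1 remove [wptev,rssjm] add [ujtf,scdt,hkav] -> 8 lines: wrdf uzqog ujtf scdt hkav escu rdmkk eytgo
Hunk 6: at line 4 remove [hkav,escu,rdmkk] add [bgfj] -> 6 lines: wrdf uzqog ujtf scdt bgfj eytgo
Hunk 7: at line 2 remove [ujtf,scdt,bgfj] add [pmse,gsmrc,pwu] -> 6 lines: wrdf uzqog pmse gsmrc pwu eytgo

Answer: wrdf
uzqog
pmse
gsmrc
pwu
eytgo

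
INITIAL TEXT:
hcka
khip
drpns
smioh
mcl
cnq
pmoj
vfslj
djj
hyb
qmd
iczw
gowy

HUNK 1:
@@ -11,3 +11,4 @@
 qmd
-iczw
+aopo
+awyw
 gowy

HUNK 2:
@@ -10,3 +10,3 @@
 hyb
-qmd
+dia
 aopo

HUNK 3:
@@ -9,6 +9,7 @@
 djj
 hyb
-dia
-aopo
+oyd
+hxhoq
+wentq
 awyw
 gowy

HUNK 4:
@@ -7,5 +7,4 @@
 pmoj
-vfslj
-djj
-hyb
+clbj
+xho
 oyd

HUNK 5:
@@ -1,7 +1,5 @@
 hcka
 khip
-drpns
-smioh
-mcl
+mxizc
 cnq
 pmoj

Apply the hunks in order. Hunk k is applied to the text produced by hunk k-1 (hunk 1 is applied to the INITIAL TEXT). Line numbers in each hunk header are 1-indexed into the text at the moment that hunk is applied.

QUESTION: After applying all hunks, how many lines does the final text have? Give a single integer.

Answer: 12

Derivation:
Hunk 1: at line 11 remove [iczw] add [aopo,awyw] -> 14 lines: hcka khip drpns smioh mcl cnq pmoj vfslj djj hyb qmd aopo awyw gowy
Hunk 2: at line 10 remove [qmd] add [dia] -> 14 lines: hcka khip drpns smioh mcl cnq pmoj vfslj djj hyb dia aopo awyw gowy
Hunk 3: at line 9 remove [dia,aopo] add [oyd,hxhoq,wentq] -> 15 lines: hcka khip drpns smioh mcl cnq pmoj vfslj djj hyb oyd hxhoq wentq awyw gowy
Hunk 4: at line 7 remove [vfslj,djj,hyb] add [clbj,xho] -> 14 lines: hcka khip drpns smioh mcl cnq pmoj clbj xho oyd hxhoq wentq awyw gowy
Hunk 5: at line 1 remove [drpns,smioh,mcl] add [mxizc] -> 12 lines: hcka khip mxizc cnq pmoj clbj xho oyd hxhoq wentq awyw gowy
Final line count: 12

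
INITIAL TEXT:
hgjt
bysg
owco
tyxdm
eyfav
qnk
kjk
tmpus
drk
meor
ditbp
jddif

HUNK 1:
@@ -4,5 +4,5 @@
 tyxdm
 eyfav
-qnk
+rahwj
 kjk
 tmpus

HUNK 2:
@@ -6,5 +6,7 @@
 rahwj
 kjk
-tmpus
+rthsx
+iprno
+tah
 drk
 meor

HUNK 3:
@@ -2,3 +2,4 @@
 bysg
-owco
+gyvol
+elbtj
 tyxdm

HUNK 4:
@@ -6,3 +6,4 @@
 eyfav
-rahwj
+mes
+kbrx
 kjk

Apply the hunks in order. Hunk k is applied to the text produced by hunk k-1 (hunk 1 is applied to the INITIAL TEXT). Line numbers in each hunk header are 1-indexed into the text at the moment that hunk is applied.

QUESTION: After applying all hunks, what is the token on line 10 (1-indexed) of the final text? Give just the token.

Hunk 1: at line 4 remove [qnk] add [rahwj] -> 12 lines: hgjt bysg owco tyxdm eyfav rahwj kjk tmpus drk meor ditbp jddif
Hunk 2: at line 6 remove [tmpus] add [rthsx,iprno,tah] -> 14 lines: hgjt bysg owco tyxdm eyfav rahwj kjk rthsx iprno tah drk meor ditbp jddif
Hunk 3: at line 2 remove [owco] add [gyvol,elbtj] -> 15 lines: hgjt bysg gyvol elbtj tyxdm eyfav rahwj kjk rthsx iprno tah drk meor ditbp jddif
Hunk 4: at line 6 remove [rahwj] add [mes,kbrx] -> 16 lines: hgjt bysg gyvol elbtj tyxdm eyfav mes kbrx kjk rthsx iprno tah drk meor ditbp jddif
Final line 10: rthsx

Answer: rthsx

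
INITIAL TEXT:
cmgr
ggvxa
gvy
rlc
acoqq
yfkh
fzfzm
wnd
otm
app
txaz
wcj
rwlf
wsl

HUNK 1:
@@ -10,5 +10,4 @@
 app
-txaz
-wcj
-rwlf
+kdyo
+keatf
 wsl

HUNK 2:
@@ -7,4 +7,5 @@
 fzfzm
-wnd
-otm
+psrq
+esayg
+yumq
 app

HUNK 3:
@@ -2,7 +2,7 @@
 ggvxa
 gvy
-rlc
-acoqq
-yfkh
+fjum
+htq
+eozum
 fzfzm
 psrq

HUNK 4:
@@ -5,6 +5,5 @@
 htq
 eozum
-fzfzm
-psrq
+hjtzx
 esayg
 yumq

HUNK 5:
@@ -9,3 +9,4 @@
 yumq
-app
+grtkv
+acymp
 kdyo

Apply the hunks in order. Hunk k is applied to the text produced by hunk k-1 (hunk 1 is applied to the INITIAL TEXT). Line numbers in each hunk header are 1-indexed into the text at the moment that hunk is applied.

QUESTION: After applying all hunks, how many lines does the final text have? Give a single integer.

Answer: 14

Derivation:
Hunk 1: at line 10 remove [txaz,wcj,rwlf] add [kdyo,keatf] -> 13 lines: cmgr ggvxa gvy rlc acoqq yfkh fzfzm wnd otm app kdyo keatf wsl
Hunk 2: at line 7 remove [wnd,otm] add [psrq,esayg,yumq] -> 14 lines: cmgr ggvxa gvy rlc acoqq yfkh fzfzm psrq esayg yumq app kdyo keatf wsl
Hunk 3: at line 2 remove [rlc,acoqq,yfkh] add [fjum,htq,eozum] -> 14 lines: cmgr ggvxa gvy fjum htq eozum fzfzm psrq esayg yumq app kdyo keatf wsl
Hunk 4: at line 5 remove [fzfzm,psrq] add [hjtzx] -> 13 lines: cmgr ggvxa gvy fjum htq eozum hjtzx esayg yumq app kdyo keatf wsl
Hunk 5: at line 9 remove [app] add [grtkv,acymp] -> 14 lines: cmgr ggvxa gvy fjum htq eozum hjtzx esayg yumq grtkv acymp kdyo keatf wsl
Final line count: 14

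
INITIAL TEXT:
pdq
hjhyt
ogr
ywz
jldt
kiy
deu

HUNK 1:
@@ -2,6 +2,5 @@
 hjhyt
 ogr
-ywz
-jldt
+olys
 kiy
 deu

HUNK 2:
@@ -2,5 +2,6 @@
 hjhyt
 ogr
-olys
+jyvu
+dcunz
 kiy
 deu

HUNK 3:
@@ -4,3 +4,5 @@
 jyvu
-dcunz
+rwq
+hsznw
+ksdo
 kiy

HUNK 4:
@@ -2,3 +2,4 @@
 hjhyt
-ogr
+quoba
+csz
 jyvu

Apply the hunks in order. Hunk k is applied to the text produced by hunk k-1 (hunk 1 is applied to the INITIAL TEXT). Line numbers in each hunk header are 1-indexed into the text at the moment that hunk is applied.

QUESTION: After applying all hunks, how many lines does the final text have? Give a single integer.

Hunk 1: at line 2 remove [ywz,jldt] add [olys] -> 6 lines: pdq hjhyt ogr olys kiy deu
Hunk 2: at line 2 remove [olys] add [jyvu,dcunz] -> 7 lines: pdq hjhyt ogr jyvu dcunz kiy deu
Hunk 3: at line 4 remove [dcunz] add [rwq,hsznw,ksdo] -> 9 lines: pdq hjhyt ogr jyvu rwq hsznw ksdo kiy deu
Hunk 4: at line 2 remove [ogr] add [quoba,csz] -> 10 lines: pdq hjhyt quoba csz jyvu rwq hsznw ksdo kiy deu
Final line count: 10

Answer: 10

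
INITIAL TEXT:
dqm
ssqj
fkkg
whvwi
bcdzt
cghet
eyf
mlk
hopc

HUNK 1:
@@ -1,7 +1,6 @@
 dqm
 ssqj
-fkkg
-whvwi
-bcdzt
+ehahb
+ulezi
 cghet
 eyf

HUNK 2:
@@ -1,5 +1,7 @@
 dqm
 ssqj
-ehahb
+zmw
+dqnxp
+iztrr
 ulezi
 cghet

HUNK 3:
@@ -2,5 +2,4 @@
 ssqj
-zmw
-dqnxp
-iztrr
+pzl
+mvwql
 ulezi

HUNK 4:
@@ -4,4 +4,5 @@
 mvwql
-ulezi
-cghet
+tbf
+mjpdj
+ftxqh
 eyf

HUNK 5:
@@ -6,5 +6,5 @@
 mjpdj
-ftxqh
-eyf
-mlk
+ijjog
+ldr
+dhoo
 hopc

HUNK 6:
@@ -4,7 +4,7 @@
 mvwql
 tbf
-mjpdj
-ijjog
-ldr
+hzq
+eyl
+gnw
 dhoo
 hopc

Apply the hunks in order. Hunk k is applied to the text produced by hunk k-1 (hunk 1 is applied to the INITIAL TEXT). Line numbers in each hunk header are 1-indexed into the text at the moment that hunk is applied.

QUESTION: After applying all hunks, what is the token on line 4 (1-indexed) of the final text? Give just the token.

Hunk 1: at line 1 remove [fkkg,whvwi,bcdzt] add [ehahb,ulezi] -> 8 lines: dqm ssqj ehahb ulezi cghet eyf mlk hopc
Hunk 2: at line 1 remove [ehahb] add [zmw,dqnxp,iztrr] -> 10 lines: dqm ssqj zmw dqnxp iztrr ulezi cghet eyf mlk hopc
Hunk 3: at line 2 remove [zmw,dqnxp,iztrr] add [pzl,mvwql] -> 9 lines: dqm ssqj pzl mvwql ulezi cghet eyf mlk hopc
Hunk 4: at line 4 remove [ulezi,cghet] add [tbf,mjpdj,ftxqh] -> 10 lines: dqm ssqj pzl mvwql tbf mjpdj ftxqh eyf mlk hopc
Hunk 5: at line 6 remove [ftxqh,eyf,mlk] add [ijjog,ldr,dhoo] -> 10 lines: dqm ssqj pzl mvwql tbf mjpdj ijjog ldr dhoo hopc
Hunk 6: at line 4 remove [mjpdj,ijjog,ldr] add [hzq,eyl,gnw] -> 10 lines: dqm ssqj pzl mvwql tbf hzq eyl gnw dhoo hopc
Final line 4: mvwql

Answer: mvwql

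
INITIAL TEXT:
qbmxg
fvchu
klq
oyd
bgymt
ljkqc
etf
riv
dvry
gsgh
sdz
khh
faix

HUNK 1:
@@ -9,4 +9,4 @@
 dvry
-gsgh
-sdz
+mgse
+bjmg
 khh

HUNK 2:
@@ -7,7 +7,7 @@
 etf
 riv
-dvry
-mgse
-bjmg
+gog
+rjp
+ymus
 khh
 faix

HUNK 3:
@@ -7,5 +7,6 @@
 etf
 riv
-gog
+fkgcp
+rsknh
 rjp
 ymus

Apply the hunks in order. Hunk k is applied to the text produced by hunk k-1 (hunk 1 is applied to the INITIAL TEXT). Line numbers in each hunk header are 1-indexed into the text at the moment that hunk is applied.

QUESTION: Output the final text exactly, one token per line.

Answer: qbmxg
fvchu
klq
oyd
bgymt
ljkqc
etf
riv
fkgcp
rsknh
rjp
ymus
khh
faix

Derivation:
Hunk 1: at line 9 remove [gsgh,sdz] add [mgse,bjmg] -> 13 lines: qbmxg fvchu klq oyd bgymt ljkqc etf riv dvry mgse bjmg khh faix
Hunk 2: at line 7 remove [dvry,mgse,bjmg] add [gog,rjp,ymus] -> 13 lines: qbmxg fvchu klq oyd bgymt ljkqc etf riv gog rjp ymus khh faix
Hunk 3: at line 7 remove [gog] add [fkgcp,rsknh] -> 14 lines: qbmxg fvchu klq oyd bgymt ljkqc etf riv fkgcp rsknh rjp ymus khh faix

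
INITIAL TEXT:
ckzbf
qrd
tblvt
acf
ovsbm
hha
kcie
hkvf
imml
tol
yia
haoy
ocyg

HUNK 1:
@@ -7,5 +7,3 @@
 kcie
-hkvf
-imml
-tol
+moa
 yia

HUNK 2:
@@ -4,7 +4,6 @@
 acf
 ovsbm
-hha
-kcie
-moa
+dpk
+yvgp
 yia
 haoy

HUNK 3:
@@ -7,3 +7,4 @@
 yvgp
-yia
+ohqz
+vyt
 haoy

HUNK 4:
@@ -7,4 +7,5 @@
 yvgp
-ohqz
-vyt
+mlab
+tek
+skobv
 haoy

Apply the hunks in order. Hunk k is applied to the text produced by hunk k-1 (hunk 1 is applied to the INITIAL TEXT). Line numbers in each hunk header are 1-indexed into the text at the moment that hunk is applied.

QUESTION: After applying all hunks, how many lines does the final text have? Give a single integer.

Answer: 12

Derivation:
Hunk 1: at line 7 remove [hkvf,imml,tol] add [moa] -> 11 lines: ckzbf qrd tblvt acf ovsbm hha kcie moa yia haoy ocyg
Hunk 2: at line 4 remove [hha,kcie,moa] add [dpk,yvgp] -> 10 lines: ckzbf qrd tblvt acf ovsbm dpk yvgp yia haoy ocyg
Hunk 3: at line 7 remove [yia] add [ohqz,vyt] -> 11 lines: ckzbf qrd tblvt acf ovsbm dpk yvgp ohqz vyt haoy ocyg
Hunk 4: at line 7 remove [ohqz,vyt] add [mlab,tek,skobv] -> 12 lines: ckzbf qrd tblvt acf ovsbm dpk yvgp mlab tek skobv haoy ocyg
Final line count: 12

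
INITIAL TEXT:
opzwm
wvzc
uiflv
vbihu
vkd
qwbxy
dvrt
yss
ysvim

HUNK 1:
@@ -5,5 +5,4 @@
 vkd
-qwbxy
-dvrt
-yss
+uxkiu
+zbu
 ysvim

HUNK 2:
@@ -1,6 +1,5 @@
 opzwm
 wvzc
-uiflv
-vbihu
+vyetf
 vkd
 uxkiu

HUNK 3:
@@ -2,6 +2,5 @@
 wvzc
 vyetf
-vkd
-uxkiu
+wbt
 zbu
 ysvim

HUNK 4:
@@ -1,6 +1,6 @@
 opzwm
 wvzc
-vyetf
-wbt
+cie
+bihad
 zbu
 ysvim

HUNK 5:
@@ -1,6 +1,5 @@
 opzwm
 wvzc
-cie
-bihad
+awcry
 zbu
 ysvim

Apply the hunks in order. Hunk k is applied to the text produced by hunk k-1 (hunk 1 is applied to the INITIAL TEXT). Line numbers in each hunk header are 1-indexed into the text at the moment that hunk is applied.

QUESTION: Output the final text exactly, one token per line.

Answer: opzwm
wvzc
awcry
zbu
ysvim

Derivation:
Hunk 1: at line 5 remove [qwbxy,dvrt,yss] add [uxkiu,zbu] -> 8 lines: opzwm wvzc uiflv vbihu vkd uxkiu zbu ysvim
Hunk 2: at line 1 remove [uiflv,vbihu] add [vyetf] -> 7 lines: opzwm wvzc vyetf vkd uxkiu zbu ysvim
Hunk 3: at line 2 remove [vkd,uxkiu] add [wbt] -> 6 lines: opzwm wvzc vyetf wbt zbu ysvim
Hunk 4: at line 1 remove [vyetf,wbt] add [cie,bihad] -> 6 lines: opzwm wvzc cie bihad zbu ysvim
Hunk 5: at line 1 remove [cie,bihad] add [awcry] -> 5 lines: opzwm wvzc awcry zbu ysvim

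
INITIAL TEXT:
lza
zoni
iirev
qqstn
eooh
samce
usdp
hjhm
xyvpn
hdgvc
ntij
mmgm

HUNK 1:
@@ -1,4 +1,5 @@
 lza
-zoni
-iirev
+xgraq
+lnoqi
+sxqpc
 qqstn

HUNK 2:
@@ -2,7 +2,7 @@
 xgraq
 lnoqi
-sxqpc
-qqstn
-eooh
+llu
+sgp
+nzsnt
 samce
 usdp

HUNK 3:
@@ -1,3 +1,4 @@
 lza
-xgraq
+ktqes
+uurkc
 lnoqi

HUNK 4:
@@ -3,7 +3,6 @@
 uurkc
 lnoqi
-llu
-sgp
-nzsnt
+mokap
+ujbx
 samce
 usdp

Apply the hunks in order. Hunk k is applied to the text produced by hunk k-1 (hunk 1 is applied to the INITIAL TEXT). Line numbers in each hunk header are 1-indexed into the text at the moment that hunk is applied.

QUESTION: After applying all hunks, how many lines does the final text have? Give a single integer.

Answer: 13

Derivation:
Hunk 1: at line 1 remove [zoni,iirev] add [xgraq,lnoqi,sxqpc] -> 13 lines: lza xgraq lnoqi sxqpc qqstn eooh samce usdp hjhm xyvpn hdgvc ntij mmgm
Hunk 2: at line 2 remove [sxqpc,qqstn,eooh] add [llu,sgp,nzsnt] -> 13 lines: lza xgraq lnoqi llu sgp nzsnt samce usdp hjhm xyvpn hdgvc ntij mmgm
Hunk 3: at line 1 remove [xgraq] add [ktqes,uurkc] -> 14 lines: lza ktqes uurkc lnoqi llu sgp nzsnt samce usdp hjhm xyvpn hdgvc ntij mmgm
Hunk 4: at line 3 remove [llu,sgp,nzsnt] add [mokap,ujbx] -> 13 lines: lza ktqes uurkc lnoqi mokap ujbx samce usdp hjhm xyvpn hdgvc ntij mmgm
Final line count: 13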